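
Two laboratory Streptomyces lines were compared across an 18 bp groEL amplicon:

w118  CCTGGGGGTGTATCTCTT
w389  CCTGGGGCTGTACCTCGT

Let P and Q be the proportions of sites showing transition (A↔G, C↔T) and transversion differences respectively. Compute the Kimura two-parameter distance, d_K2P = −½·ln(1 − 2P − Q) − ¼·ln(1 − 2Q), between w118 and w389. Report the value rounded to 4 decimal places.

Differing sites — 8:G/C (Tv); 13:T/C (Ti); 17:T/G (Tv).
Of the 3 differences, 1 transition and 2 transversions over 18 sites: P = 1/18 = 0.055556, Q = 2/18 = 0.111111.
d = −0.5·ln(0.777777) − 0.25·ln(0.777778) = −0.5·(-0.251315) − 0.25·(-0.251314) = 0.1885.

0.1885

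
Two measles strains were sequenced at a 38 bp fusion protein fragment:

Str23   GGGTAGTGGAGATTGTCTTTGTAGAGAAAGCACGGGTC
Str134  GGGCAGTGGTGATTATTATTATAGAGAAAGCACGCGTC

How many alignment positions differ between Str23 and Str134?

7

Mismatches occur at site 4 (T/C), site 10 (A/T), site 15 (G/A), site 17 (C/T), site 18 (T/A), site 21 (G/A), site 35 (G/C).
That gives 7 mismatches out of 38 aligned sites, so the Hamming distance is 7.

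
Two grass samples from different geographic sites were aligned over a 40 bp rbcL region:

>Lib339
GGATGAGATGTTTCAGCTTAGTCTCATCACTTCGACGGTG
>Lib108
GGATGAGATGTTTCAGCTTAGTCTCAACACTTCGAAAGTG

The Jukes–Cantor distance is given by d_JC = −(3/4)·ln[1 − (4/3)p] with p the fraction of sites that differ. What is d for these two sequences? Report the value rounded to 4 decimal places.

Mismatches occur at site 27 (T↔A), site 36 (C↔A), site 37 (G↔A).
p = 3/40 = 0.075000.
d = −0.75 · ln(1 − (4/3)·0.075000) = −0.75 · ln(0.900000) = −0.75 · (-0.105361) = 0.0790.

0.0790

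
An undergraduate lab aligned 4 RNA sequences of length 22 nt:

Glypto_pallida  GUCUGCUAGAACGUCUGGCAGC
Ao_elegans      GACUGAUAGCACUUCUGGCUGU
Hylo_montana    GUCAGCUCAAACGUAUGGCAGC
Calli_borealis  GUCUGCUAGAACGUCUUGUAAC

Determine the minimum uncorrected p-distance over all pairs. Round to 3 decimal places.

Pairwise Hamming distances:
  Glypto_pallida vs Ao_elegans: 6
  Glypto_pallida vs Hylo_montana: 4
  Glypto_pallida vs Calli_borealis: 3
  Ao_elegans vs Hylo_montana: 10
  Ao_elegans vs Calli_borealis: 9
  Hylo_montana vs Calli_borealis: 7
The smallest is 3 mismatches, between Glypto_pallida and Calli_borealis; p = 3/22 = 0.136.

0.136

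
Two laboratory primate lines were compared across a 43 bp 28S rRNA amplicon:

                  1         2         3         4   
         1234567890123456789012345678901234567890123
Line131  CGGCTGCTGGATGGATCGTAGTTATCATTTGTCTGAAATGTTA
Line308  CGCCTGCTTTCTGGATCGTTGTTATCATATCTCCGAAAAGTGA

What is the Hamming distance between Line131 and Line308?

Differing sites — 3:G/C; 9:G/T; 10:G/T; 11:A/C; 20:A/T; 29:T/A; 31:G/C; 34:T/C; 39:T/A; 42:T/G.
That gives 10 mismatches out of 43 aligned sites, so the Hamming distance is 10.

10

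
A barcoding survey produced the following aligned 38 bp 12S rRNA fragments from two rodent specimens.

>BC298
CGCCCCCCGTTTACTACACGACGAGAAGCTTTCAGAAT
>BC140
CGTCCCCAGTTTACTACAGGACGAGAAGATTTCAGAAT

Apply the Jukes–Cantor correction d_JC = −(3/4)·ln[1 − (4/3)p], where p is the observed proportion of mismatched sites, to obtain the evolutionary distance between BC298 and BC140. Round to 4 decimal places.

0.1134

The sequences differ at positions 3 (C/T), 8 (C/A), 19 (C/G), 29 (C/A).
p = 4/38 = 0.105263.
d = −0.75 · ln(1 − (4/3)·0.105263) = −0.75 · ln(0.859649) = −0.75 · (-0.151231) = 0.1134.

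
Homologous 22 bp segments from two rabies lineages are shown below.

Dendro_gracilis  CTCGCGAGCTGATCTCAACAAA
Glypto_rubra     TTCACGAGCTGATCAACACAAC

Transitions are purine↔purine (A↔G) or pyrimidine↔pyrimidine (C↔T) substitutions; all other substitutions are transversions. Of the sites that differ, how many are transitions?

Differing sites — 1:C/T (Ti); 4:G/A (Ti); 15:T/A (Tv); 16:C/A (Tv); 17:A/C (Tv); 22:A/C (Tv).
Of the 6 differences, 2 transitions and 4 transversions, so the answer is 2.

2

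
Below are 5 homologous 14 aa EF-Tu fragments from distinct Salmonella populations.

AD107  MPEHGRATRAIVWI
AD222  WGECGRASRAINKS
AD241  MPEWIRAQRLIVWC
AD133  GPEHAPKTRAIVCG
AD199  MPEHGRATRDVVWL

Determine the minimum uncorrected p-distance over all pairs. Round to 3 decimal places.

0.214

Pairwise Hamming distances:
  AD107 vs AD222: 7
  AD107 vs AD241: 5
  AD107 vs AD133: 6
  AD107 vs AD199: 3
  AD222 vs AD241: 9
  AD222 vs AD133: 10
  AD222 vs AD199: 9
  AD241 vs AD133: 9
  AD241 vs AD199: 6
  AD133 vs AD199: 8
The smallest is 3 mismatches, between AD107 and AD199; p = 3/14 = 0.214.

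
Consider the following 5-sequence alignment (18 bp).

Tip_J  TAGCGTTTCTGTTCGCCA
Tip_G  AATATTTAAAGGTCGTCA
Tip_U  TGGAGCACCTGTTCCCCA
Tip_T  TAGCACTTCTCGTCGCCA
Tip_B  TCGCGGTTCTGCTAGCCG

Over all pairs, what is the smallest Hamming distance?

Pairwise Hamming distances:
  Tip_J vs Tip_G: 9
  Tip_J vs Tip_U: 6
  Tip_J vs Tip_T: 4
  Tip_J vs Tip_B: 5
  Tip_G vs Tip_U: 12
  Tip_G vs Tip_T: 10
  Tip_G vs Tip_B: 13
  Tip_U vs Tip_T: 8
  Tip_U vs Tip_B: 9
  Tip_T vs Tip_B: 7
The smallest is 4, between Tip_J and Tip_T.

4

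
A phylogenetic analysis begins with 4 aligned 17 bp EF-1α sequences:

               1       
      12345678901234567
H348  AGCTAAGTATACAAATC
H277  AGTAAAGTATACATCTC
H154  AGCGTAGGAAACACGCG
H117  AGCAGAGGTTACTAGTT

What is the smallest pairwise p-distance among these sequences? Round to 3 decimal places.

Pairwise Hamming distances:
  H348 vs H277: 4
  H348 vs H154: 8
  H348 vs H117: 7
  H277 vs H154: 9
  H277 vs H117: 8
  H154 vs H117: 8
The smallest is 4 mismatches, between H348 and H277; p = 4/17 = 0.235.

0.235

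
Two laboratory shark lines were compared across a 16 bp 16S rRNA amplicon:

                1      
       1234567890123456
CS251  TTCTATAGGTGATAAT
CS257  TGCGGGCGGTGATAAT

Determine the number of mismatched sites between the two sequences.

The sequences differ at positions 2 (T/G), 4 (T/G), 5 (A/G), 6 (T/G), 7 (A/C).
That gives 5 mismatches out of 16 aligned sites, so the Hamming distance is 5.

5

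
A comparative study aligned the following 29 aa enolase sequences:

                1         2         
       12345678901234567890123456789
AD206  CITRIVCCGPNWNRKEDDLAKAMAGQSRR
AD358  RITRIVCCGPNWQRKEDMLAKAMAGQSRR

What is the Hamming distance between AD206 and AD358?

Differing sites — 1:C/R; 13:N/Q; 18:D/M.
That gives 3 mismatches out of 29 aligned sites, so the Hamming distance is 3.

3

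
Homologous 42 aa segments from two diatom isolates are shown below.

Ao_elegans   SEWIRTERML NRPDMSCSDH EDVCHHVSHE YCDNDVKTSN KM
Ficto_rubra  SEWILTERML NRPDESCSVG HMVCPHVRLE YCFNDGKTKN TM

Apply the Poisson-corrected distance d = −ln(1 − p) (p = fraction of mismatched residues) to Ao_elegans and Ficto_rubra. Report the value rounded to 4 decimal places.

Mismatches occur at site 5 (R↔L), site 15 (M↔E), site 19 (D↔V), site 20 (H↔G), site 21 (E↔H), site 22 (D↔M), site 25 (H↔P), site 28 (S↔R), site 29 (H↔L), site 33 (D↔F), site 36 (V↔G), site 39 (S↔K), site 41 (K↔T).
p = 13/42 = 0.309524.
d = −ln(1 − 0.309524) = −ln(0.690476) = 0.3704.

0.3704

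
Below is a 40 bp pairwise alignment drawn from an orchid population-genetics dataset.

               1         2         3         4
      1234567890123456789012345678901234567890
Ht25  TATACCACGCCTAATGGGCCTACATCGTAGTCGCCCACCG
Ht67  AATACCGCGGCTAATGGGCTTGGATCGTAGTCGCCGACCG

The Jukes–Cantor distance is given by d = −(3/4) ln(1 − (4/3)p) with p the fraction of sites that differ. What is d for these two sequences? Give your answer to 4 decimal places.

Mismatches occur at site 1 (T/A), site 7 (A/G), site 10 (C/G), site 20 (C/T), site 22 (A/G), site 23 (C/G), site 36 (C/G).
p = 7/40 = 0.175000.
d = −0.75 · ln(1 − (4/3)·0.175000) = −0.75 · ln(0.766667) = −0.75 · (-0.265703) = 0.1993.

0.1993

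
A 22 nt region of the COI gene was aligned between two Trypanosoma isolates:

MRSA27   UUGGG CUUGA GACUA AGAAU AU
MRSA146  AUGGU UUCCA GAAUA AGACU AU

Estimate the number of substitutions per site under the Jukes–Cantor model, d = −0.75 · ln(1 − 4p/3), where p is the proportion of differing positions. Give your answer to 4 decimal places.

Mismatches occur at site 1 (U→A), site 5 (G→U), site 6 (C→U), site 8 (U→C), site 9 (G→C), site 13 (C→A), site 19 (A→C).
p = 7/22 = 0.318182.
d = −0.75 · ln(1 − (4/3)·0.318182) = −0.75 · ln(0.575757) = −0.75 · (-0.552070) = 0.4141.

0.4141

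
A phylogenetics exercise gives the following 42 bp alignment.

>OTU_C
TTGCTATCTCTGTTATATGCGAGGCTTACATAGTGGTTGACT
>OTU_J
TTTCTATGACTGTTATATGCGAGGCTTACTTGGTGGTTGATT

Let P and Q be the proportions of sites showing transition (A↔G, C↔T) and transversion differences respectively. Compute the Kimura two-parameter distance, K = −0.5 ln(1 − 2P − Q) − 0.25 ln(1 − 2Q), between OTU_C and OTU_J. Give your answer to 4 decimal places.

0.1585

Differing sites — 3:G/T (Tv); 8:C/G (Tv); 9:T/A (Tv); 30:A/T (Tv); 32:A/G (Ti); 41:C/T (Ti).
Of the 6 differences, 2 transitions and 4 transversions over 42 sites: P = 2/42 = 0.047619, Q = 4/42 = 0.095238.
d = −0.5·ln(0.809524) − 0.25·ln(0.809524) = −0.5·(-0.211309) − 0.25·(-0.211309) = 0.1585.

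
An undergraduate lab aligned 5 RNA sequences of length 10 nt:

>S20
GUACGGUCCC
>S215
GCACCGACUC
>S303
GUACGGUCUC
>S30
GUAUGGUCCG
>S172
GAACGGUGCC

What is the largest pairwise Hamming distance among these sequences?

6

Pairwise Hamming distances:
  S20 vs S215: 4
  S20 vs S303: 1
  S20 vs S30: 2
  S20 vs S172: 2
  S215 vs S303: 3
  S215 vs S30: 6
  S215 vs S172: 5
  S303 vs S30: 3
  S303 vs S172: 3
  S30 vs S172: 4
The largest is 6, between S215 and S30.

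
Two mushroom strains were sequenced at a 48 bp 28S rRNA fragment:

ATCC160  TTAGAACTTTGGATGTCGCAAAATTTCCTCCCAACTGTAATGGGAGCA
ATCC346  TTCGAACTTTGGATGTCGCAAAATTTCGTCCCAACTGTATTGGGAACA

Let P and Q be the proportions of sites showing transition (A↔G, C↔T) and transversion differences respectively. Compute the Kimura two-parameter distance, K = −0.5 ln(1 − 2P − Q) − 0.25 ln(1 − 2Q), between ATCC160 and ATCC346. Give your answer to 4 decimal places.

0.0884

Mismatches occur at site 3 (A↔C, transversion), site 28 (C↔G, transversion), site 40 (A↔T, transversion), site 46 (G↔A, transition).
Of the 4 differences, 1 transition and 3 transversions over 48 sites: P = 1/48 = 0.020833, Q = 3/48 = 0.062500.
d = −0.5·ln(0.895834) − 0.25·ln(0.875000) = −0.5·(-0.110000) − 0.25·(-0.133531) = 0.0884.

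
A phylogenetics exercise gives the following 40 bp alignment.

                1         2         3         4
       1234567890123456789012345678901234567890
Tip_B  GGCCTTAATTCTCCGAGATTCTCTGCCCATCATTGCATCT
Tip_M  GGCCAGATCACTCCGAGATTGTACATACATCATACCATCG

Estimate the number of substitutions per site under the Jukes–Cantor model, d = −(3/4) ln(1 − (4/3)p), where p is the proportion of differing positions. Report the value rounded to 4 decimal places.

0.4715

Mismatches occur at site 5 (T→A), site 6 (T→G), site 8 (A→T), site 9 (T→C), site 10 (T→A), site 21 (C→G), site 23 (C→A), site 24 (T→C), site 25 (G→A), site 26 (C→T), site 27 (C→A), site 34 (T→A), site 35 (G→C), site 40 (T→G).
p = 14/40 = 0.350000.
d = −0.75 · ln(1 − (4/3)·0.350000) = −0.75 · ln(0.533333) = −0.75 · (-0.628609) = 0.4715.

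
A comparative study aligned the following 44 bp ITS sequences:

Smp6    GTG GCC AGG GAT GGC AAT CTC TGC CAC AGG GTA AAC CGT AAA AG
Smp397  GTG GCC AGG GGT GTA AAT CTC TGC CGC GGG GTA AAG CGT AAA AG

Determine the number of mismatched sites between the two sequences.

Mismatches occur at site 11 (A↔G), site 14 (G↔T), site 15 (C↔A), site 26 (A↔G), site 28 (A↔G), site 36 (C↔G).
That gives 6 mismatches out of 44 aligned sites, so the Hamming distance is 6.

6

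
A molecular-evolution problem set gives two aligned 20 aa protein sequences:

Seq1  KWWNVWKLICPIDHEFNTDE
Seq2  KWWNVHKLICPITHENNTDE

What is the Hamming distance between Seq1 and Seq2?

3

Differing sites — 6:W/H; 13:D/T; 16:F/N.
That gives 3 mismatches out of 20 aligned sites, so the Hamming distance is 3.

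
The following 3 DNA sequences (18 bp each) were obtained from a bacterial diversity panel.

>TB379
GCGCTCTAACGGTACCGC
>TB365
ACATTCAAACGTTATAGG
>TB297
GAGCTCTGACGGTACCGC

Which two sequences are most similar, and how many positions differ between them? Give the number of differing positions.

Pairwise Hamming distances:
  TB379 vs TB365: 8
  TB379 vs TB297: 2
  TB365 vs TB297: 10
The smallest is 2, between TB379 and TB297.

2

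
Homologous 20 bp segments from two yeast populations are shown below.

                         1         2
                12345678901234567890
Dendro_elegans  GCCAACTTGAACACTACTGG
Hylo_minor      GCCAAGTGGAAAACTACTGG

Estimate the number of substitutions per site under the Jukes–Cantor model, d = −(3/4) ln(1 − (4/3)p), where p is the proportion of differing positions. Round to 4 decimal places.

0.1674

Differing sites — 6:C/G; 8:T/G; 12:C/A.
p = 3/20 = 0.150000.
d = −0.75 · ln(1 − (4/3)·0.150000) = −0.75 · ln(0.800000) = −0.75 · (-0.223144) = 0.1674.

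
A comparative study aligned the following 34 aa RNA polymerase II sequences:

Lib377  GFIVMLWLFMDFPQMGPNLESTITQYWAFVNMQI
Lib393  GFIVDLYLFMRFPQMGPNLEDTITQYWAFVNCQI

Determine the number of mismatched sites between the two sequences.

5

Mismatches occur at site 5 (M/D), site 7 (W/Y), site 11 (D/R), site 21 (S/D), site 32 (M/C).
That gives 5 mismatches out of 34 aligned sites, so the Hamming distance is 5.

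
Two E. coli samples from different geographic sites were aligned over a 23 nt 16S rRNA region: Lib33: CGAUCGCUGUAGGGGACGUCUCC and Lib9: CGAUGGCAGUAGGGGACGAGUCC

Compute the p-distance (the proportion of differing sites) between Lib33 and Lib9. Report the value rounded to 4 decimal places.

Differing sites — 5:C/G; 8:U/A; 19:U/A; 20:C/G.
There are 4 differences over 23 sites, so p = 4/23 = 0.1739.

0.1739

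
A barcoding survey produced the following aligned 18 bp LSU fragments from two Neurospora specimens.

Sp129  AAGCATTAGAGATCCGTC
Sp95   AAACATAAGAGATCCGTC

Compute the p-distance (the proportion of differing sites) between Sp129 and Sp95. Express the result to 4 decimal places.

0.1111

Differing sites — 3:G/A; 7:T/A.
There are 2 differences over 18 sites, so p = 2/18 = 0.1111.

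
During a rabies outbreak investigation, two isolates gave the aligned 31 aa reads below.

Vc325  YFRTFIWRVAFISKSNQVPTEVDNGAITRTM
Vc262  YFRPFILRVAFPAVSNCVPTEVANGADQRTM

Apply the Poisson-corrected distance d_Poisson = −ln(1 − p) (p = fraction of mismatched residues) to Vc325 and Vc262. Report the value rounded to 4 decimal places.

0.3429

Mismatches occur at site 4 (T/P), site 7 (W/L), site 12 (I/P), site 13 (S/A), site 14 (K/V), site 17 (Q/C), site 23 (D/A), site 27 (I/D), site 28 (T/Q).
p = 9/31 = 0.290323.
d = −ln(1 − 0.290323) = −ln(0.709677) = 0.3429.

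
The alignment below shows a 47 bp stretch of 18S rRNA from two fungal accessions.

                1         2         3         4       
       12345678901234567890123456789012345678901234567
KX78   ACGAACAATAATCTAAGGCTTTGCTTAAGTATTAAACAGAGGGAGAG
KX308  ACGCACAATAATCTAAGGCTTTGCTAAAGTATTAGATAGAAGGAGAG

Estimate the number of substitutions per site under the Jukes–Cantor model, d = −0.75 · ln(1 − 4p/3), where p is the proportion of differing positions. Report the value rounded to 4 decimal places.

0.1147

Differing sites — 4:A/C; 26:T/A; 35:A/G; 37:C/T; 41:G/A.
p = 5/47 = 0.106383.
d = −0.75 · ln(1 − (4/3)·0.106383) = −0.75 · ln(0.858156) = −0.75 · (-0.152969) = 0.1147.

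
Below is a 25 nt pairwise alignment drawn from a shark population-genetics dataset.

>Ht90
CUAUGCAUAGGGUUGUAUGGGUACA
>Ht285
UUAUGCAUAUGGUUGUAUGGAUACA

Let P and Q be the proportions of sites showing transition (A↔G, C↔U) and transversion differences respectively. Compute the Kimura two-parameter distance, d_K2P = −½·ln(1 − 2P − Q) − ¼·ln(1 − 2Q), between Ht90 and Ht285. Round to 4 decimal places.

The sequences differ at positions 1 (C/U, transition), 10 (G/U, transversion), 21 (G/A, transition).
Of the 3 differences, 2 transitions and 1 transversion over 25 sites: P = 2/25 = 0.080000, Q = 1/25 = 0.040000.
d = −0.5·ln(0.800000) − 0.25·ln(0.920000) = −0.5·(-0.223144) − 0.25·(-0.083382) = 0.1324.

0.1324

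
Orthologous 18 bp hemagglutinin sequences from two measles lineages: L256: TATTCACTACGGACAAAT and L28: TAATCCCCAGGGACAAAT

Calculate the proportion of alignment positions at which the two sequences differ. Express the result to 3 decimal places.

0.222

The sequences differ at positions 3 (T/A), 6 (A/C), 8 (T/C), 10 (C/G).
There are 4 differences over 18 sites, so p = 4/18 = 0.222.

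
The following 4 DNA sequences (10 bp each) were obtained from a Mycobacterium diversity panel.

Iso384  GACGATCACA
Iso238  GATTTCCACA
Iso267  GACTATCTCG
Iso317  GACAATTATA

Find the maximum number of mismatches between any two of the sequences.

6

Pairwise Hamming distances:
  Iso384 vs Iso238: 4
  Iso384 vs Iso267: 3
  Iso384 vs Iso317: 3
  Iso238 vs Iso267: 5
  Iso238 vs Iso317: 6
  Iso267 vs Iso317: 5
The largest is 6, between Iso238 and Iso317.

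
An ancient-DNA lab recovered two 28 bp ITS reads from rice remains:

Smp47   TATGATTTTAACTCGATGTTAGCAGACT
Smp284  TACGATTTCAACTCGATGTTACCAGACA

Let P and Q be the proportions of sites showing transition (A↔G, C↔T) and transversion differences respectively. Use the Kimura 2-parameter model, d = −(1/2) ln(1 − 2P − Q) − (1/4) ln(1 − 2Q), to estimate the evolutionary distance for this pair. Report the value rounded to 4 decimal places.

The sequences differ at positions 3 (T/C, transition), 9 (T/C, transition), 22 (G/C, transversion), 28 (T/A, transversion).
Of the 4 differences, 2 transitions and 2 transversions over 28 sites: P = 2/28 = 0.071429, Q = 2/28 = 0.071429.
d = −0.5·ln(0.785713) − 0.25·ln(0.857142) = −0.5·(-0.241164) − 0.25·(-0.154152) = 0.1591.

0.1591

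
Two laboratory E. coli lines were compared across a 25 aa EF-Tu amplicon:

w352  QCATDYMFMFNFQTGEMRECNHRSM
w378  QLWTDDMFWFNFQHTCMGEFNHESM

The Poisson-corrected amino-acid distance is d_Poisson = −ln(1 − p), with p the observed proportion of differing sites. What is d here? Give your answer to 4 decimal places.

The sequences differ at positions 2 (C/L), 3 (A/W), 6 (Y/D), 9 (M/W), 14 (T/H), 15 (G/T), 16 (E/C), 18 (R/G), 20 (C/F), 23 (R/E).
p = 10/25 = 0.400000.
d = −ln(1 − 0.400000) = −ln(0.600000) = 0.5108.

0.5108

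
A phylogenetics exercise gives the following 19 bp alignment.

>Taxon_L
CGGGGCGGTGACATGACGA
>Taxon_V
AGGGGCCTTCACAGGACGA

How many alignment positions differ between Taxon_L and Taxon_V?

5

The sequences differ at positions 1 (C/A), 7 (G/C), 8 (G/T), 10 (G/C), 14 (T/G).
That gives 5 mismatches out of 19 aligned sites, so the Hamming distance is 5.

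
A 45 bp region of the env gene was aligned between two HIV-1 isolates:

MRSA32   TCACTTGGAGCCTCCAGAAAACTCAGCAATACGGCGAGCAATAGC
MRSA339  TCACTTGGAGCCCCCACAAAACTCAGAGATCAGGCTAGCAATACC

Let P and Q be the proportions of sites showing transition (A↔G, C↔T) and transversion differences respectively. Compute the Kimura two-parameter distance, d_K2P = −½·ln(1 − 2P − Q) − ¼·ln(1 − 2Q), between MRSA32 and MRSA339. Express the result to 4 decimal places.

Differing sites — 13:T/C (Ti); 17:G/C (Tv); 27:C/A (Tv); 28:A/G (Ti); 31:A/C (Tv); 32:C/A (Tv); 36:G/T (Tv); 44:G/C (Tv).
Of the 8 differences, 2 transitions and 6 transversions over 45 sites: P = 2/45 = 0.044444, Q = 6/45 = 0.133333.
d = −0.5·ln(0.777779) − 0.25·ln(0.733334) = −0.5·(-0.251313) − 0.25·(-0.310154) = 0.2032.

0.2032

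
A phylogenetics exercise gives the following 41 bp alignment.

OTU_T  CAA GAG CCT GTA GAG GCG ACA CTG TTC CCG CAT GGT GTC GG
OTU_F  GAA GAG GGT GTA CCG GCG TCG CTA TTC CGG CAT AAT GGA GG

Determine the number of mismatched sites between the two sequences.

13

The sequences differ at positions 1 (C/G), 7 (C/G), 8 (C/G), 13 (G/C), 14 (A/C), 19 (A/T), 21 (A/G), 24 (G/A), 29 (C/G), 34 (G/A), 35 (G/A), 38 (T/G), 39 (C/A).
That gives 13 mismatches out of 41 aligned sites, so the Hamming distance is 13.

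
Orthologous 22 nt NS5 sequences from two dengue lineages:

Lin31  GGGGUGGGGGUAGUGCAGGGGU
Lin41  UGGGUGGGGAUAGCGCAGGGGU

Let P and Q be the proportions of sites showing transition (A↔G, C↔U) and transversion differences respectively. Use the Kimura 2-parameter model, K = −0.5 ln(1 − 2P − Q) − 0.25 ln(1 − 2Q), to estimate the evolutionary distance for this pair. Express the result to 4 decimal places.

0.1527

The sequences differ at positions 1 (G/U, transversion), 10 (G/A, transition), 14 (U/C, transition).
Of the 3 differences, 2 transitions and 1 transversion over 22 sites: P = 2/22 = 0.090909, Q = 1/22 = 0.045455.
d = −0.5·ln(0.772727) − 0.25·ln(0.909090) = −0.5·(-0.257829) − 0.25·(-0.095311) = 0.1527.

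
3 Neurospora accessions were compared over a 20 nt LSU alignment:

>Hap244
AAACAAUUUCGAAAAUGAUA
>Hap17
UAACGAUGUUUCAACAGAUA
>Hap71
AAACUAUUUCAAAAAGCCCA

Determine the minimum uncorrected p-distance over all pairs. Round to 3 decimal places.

0.300

Pairwise Hamming distances:
  Hap244 vs Hap17: 8
  Hap244 vs Hap71: 6
  Hap17 vs Hap71: 11
The smallest is 6 mismatches, between Hap244 and Hap71; p = 6/20 = 0.300.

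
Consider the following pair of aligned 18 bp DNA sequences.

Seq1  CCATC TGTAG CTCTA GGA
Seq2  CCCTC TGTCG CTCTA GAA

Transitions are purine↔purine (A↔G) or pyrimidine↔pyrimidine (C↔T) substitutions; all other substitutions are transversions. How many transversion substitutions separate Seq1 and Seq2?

Mismatches occur at site 3 (A/C, transversion), site 9 (A/C, transversion), site 17 (G/A, transition).
Of the 3 differences, 1 transition and 2 transversions, so the answer is 2.

2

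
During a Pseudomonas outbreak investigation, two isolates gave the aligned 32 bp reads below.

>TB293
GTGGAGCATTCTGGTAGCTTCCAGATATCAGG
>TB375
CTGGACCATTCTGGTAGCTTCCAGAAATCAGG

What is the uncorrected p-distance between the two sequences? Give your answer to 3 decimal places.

Differing sites — 1:G/C; 6:G/C; 26:T/A.
There are 3 differences over 32 sites, so p = 3/32 = 0.094.

0.094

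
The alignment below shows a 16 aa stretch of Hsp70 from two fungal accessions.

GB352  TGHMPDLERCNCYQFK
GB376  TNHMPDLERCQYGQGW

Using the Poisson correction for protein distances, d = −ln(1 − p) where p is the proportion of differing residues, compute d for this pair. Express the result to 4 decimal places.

Mismatches occur at site 2 (G→N), site 11 (N→Q), site 12 (C→Y), site 13 (Y→G), site 15 (F→G), site 16 (K→W).
p = 6/16 = 0.375000.
d = −ln(1 − 0.375000) = −ln(0.625000) = 0.4700.

0.4700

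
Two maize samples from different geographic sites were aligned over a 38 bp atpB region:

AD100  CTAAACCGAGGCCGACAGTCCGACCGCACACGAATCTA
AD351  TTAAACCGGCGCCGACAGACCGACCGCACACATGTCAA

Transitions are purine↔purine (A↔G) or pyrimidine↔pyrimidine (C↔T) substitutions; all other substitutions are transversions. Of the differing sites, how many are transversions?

4

The sequences differ at positions 1 (C/T, transition), 9 (A/G, transition), 10 (G/C, transversion), 19 (T/A, transversion), 32 (G/A, transition), 33 (A/T, transversion), 34 (A/G, transition), 37 (T/A, transversion).
Of the 8 differences, 4 transitions and 4 transversions, so the answer is 4.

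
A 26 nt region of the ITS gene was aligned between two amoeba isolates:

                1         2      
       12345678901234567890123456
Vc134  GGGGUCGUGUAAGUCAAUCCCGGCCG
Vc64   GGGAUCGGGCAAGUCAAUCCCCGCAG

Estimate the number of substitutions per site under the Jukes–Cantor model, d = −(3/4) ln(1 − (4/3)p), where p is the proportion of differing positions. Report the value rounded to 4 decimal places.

Mismatches occur at site 4 (G/A), site 8 (U/G), site 10 (U/C), site 22 (G/C), site 25 (C/A).
p = 5/26 = 0.192308.
d = −0.75 · ln(1 − (4/3)·0.192308) = −0.75 · ln(0.743589) = −0.75 · (-0.296267) = 0.2222.

0.2222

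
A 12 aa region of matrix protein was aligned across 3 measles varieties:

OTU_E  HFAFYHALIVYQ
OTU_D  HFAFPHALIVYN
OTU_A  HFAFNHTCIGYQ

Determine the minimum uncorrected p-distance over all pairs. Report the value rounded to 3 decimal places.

0.167

Pairwise Hamming distances:
  OTU_E vs OTU_D: 2
  OTU_E vs OTU_A: 4
  OTU_D vs OTU_A: 5
The smallest is 2 mismatches, between OTU_E and OTU_D; p = 2/12 = 0.167.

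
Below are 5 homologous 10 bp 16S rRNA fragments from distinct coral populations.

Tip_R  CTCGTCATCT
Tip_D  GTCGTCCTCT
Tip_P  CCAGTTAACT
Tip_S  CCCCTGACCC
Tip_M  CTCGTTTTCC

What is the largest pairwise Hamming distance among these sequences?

7

Pairwise Hamming distances:
  Tip_R vs Tip_D: 2
  Tip_R vs Tip_P: 4
  Tip_R vs Tip_S: 5
  Tip_R vs Tip_M: 3
  Tip_D vs Tip_P: 6
  Tip_D vs Tip_S: 7
  Tip_D vs Tip_M: 4
  Tip_P vs Tip_S: 5
  Tip_P vs Tip_M: 5
  Tip_S vs Tip_M: 5
The largest is 7, between Tip_D and Tip_S.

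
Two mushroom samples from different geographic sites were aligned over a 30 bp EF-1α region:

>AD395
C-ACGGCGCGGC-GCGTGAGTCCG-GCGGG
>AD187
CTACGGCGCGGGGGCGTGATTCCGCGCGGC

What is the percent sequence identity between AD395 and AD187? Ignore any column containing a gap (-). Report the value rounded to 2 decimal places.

Excluding the 3 gap columns leaves 27 comparable sites.
The sequences differ at positions 12 (C/G), 20 (G/T), 30 (G/C).
24 of the 27 comparable sites match, so the percent identity is 24/27 × 100 = 88.89%.

88.89%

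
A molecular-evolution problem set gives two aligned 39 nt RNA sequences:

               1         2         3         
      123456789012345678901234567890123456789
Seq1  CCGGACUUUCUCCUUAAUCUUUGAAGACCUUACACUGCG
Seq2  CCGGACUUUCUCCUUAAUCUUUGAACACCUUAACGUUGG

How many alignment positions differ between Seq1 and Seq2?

Differing sites — 26:G/C; 33:C/A; 34:A/C; 35:C/G; 37:G/U; 38:C/G.
That gives 6 mismatches out of 39 aligned sites, so the Hamming distance is 6.

6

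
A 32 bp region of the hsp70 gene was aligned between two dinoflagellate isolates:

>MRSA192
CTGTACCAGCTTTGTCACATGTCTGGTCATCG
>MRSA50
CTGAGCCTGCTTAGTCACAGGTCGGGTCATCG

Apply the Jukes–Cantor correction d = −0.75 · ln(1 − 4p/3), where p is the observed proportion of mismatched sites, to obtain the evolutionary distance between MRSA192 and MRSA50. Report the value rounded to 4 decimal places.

0.2158

The sequences differ at positions 4 (T/A), 5 (A/G), 8 (A/T), 13 (T/A), 20 (T/G), 24 (T/G).
p = 6/32 = 0.187500.
d = −0.75 · ln(1 − (4/3)·0.187500) = −0.75 · ln(0.750000) = −0.75 · (-0.287682) = 0.2158.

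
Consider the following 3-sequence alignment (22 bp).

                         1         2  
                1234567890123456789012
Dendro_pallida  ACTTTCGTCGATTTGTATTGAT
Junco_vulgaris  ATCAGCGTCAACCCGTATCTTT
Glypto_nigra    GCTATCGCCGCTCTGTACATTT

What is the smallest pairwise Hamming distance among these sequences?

Pairwise Hamming distances:
  Dendro_pallida vs Junco_vulgaris: 11
  Dendro_pallida vs Glypto_nigra: 9
  Junco_vulgaris vs Glypto_nigra: 11
The smallest is 9, between Dendro_pallida and Glypto_nigra.

9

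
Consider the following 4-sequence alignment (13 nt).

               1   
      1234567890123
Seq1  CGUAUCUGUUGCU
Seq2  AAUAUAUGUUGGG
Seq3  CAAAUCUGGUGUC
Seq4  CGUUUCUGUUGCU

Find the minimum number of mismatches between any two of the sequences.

Pairwise Hamming distances:
  Seq1 vs Seq2: 5
  Seq1 vs Seq3: 5
  Seq1 vs Seq4: 1
  Seq2 vs Seq3: 6
  Seq2 vs Seq4: 6
  Seq3 vs Seq4: 6
The smallest is 1, between Seq1 and Seq4.

1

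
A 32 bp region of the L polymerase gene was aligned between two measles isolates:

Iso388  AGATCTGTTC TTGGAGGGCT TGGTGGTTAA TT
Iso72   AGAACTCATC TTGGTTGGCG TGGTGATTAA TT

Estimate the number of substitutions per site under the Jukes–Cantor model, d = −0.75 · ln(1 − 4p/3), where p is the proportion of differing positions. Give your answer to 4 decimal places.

Differing sites — 4:T/A; 7:G/C; 8:T/A; 15:A/T; 16:G/T; 20:T/G; 26:G/A.
p = 7/32 = 0.218750.
d = −0.75 · ln(1 − (4/3)·0.218750) = −0.75 · ln(0.708333) = −0.75 · (-0.344841) = 0.2586.

0.2586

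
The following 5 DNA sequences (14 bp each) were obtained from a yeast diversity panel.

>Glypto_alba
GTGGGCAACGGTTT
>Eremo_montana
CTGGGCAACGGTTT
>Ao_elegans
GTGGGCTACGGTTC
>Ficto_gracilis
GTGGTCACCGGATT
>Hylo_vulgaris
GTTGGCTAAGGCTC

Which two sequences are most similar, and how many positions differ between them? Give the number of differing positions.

1

Pairwise Hamming distances:
  Glypto_alba vs Eremo_montana: 1
  Glypto_alba vs Ao_elegans: 2
  Glypto_alba vs Ficto_gracilis: 3
  Glypto_alba vs Hylo_vulgaris: 5
  Eremo_montana vs Ao_elegans: 3
  Eremo_montana vs Ficto_gracilis: 4
  Eremo_montana vs Hylo_vulgaris: 6
  Ao_elegans vs Ficto_gracilis: 5
  Ao_elegans vs Hylo_vulgaris: 3
  Ficto_gracilis vs Hylo_vulgaris: 7
The smallest is 1, between Glypto_alba and Eremo_montana.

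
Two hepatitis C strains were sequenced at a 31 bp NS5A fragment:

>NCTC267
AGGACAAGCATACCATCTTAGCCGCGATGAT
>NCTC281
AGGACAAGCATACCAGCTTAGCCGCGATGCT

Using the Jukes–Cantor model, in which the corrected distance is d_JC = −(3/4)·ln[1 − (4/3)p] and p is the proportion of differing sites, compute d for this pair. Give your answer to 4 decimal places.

0.0675

The sequences differ at positions 16 (T/G), 30 (A/C).
p = 2/31 = 0.064516.
d = −0.75 · ln(1 − (4/3)·0.064516) = −0.75 · ln(0.913979) = −0.75 · (-0.089948) = 0.0675.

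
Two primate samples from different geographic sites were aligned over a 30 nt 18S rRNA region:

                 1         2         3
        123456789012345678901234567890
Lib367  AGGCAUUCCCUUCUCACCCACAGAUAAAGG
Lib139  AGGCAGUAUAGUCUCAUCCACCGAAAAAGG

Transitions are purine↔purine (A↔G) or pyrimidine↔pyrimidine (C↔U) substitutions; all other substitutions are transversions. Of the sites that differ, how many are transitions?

The sequences differ at positions 6 (U/G, transversion), 8 (C/A, transversion), 9 (C/U, transition), 10 (C/A, transversion), 11 (U/G, transversion), 17 (C/U, transition), 22 (A/C, transversion), 25 (U/A, transversion).
Of the 8 differences, 2 transitions and 6 transversions, so the answer is 2.

2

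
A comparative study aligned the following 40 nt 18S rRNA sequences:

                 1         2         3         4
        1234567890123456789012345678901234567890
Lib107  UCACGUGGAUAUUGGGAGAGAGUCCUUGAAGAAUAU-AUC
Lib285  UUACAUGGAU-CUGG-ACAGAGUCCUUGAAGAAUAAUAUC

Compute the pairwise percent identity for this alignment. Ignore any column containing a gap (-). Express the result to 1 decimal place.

86.5%

Excluding the 3 gap columns leaves 37 comparable sites.
Differing sites — 2:C/U; 5:G/A; 12:U/C; 18:G/C; 36:U/A.
32 of the 37 comparable sites match, so the percent identity is 32/37 × 100 = 86.5%.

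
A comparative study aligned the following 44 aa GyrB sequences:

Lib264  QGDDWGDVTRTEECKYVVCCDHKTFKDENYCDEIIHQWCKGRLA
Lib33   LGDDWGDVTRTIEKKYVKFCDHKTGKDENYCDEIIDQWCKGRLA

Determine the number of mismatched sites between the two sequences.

7

The sequences differ at positions 1 (Q/L), 12 (E/I), 14 (C/K), 18 (V/K), 19 (C/F), 25 (F/G), 36 (H/D).
That gives 7 mismatches out of 44 aligned sites, so the Hamming distance is 7.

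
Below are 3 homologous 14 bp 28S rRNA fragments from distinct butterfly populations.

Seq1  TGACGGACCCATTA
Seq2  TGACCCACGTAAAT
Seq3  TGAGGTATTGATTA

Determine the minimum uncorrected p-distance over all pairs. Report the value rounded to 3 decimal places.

Pairwise Hamming distances:
  Seq1 vs Seq2: 7
  Seq1 vs Seq3: 5
  Seq2 vs Seq3: 9
The smallest is 5 mismatches, between Seq1 and Seq3; p = 5/14 = 0.357.

0.357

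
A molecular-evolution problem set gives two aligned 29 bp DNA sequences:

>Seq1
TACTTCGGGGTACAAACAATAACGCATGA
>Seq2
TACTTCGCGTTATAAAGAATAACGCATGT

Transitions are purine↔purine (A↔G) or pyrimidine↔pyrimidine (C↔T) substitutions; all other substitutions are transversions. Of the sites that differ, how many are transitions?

1

The sequences differ at positions 8 (G/C, transversion), 10 (G/T, transversion), 13 (C/T, transition), 17 (C/G, transversion), 29 (A/T, transversion).
Of the 5 differences, 1 transition and 4 transversions, so the answer is 1.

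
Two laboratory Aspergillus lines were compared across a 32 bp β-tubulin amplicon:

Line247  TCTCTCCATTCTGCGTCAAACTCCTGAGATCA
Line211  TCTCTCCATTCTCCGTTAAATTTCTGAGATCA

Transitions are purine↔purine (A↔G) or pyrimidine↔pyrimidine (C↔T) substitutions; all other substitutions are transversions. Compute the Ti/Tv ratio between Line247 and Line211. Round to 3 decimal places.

3.000

Differing sites — 13:G/C (Tv); 17:C/T (Ti); 21:C/T (Ti); 23:C/T (Ti).
Of the 4 differences, 3 transitions and 1 transversion, so Ti/Tv = 3/1 = 3.000.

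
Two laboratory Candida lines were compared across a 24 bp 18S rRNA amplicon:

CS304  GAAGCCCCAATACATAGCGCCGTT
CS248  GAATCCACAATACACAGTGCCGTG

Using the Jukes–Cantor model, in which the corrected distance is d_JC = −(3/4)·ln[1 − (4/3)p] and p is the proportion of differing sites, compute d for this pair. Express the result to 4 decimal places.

0.2441

Mismatches occur at site 4 (G↔T), site 7 (C↔A), site 15 (T↔C), site 18 (C↔T), site 24 (T↔G).
p = 5/24 = 0.208333.
d = −0.75 · ln(1 − (4/3)·0.208333) = −0.75 · ln(0.722223) = −0.75 · (-0.325421) = 0.2441.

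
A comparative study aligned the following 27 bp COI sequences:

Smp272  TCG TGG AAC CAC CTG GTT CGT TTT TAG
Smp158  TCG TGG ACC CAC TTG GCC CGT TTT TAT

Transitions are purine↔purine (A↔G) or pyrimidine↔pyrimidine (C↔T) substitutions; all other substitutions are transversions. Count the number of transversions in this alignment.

The sequences differ at positions 8 (A/C, transversion), 13 (C/T, transition), 17 (T/C, transition), 18 (T/C, transition), 27 (G/T, transversion).
Of the 5 differences, 3 transitions and 2 transversions, so the answer is 2.

2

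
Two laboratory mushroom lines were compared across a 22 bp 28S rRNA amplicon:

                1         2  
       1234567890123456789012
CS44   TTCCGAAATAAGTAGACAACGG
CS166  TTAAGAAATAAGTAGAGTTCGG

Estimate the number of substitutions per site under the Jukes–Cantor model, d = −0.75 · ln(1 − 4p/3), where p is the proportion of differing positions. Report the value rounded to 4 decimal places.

0.2708

Mismatches occur at site 3 (C→A), site 4 (C→A), site 17 (C→G), site 18 (A→T), site 19 (A→T).
p = 5/22 = 0.227273.
d = −0.75 · ln(1 − (4/3)·0.227273) = −0.75 · ln(0.696969) = −0.75 · (-0.361014) = 0.2708.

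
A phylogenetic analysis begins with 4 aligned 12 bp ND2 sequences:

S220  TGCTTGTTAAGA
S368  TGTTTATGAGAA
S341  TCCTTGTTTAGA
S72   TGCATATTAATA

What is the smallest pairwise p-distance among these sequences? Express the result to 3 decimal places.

0.167

Pairwise Hamming distances:
  S220 vs S368: 5
  S220 vs S341: 2
  S220 vs S72: 3
  S368 vs S341: 7
  S368 vs S72: 5
  S341 vs S72: 5
The smallest is 2 mismatches, between S220 and S341; p = 2/12 = 0.167.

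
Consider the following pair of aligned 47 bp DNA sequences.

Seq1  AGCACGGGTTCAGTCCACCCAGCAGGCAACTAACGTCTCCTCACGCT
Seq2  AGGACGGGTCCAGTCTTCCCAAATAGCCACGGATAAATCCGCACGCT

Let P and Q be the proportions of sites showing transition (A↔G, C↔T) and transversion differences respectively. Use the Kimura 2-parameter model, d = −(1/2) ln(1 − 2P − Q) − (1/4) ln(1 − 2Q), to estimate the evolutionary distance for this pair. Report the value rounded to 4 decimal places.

Mismatches occur at site 3 (C/G, transversion), site 10 (T/C, transition), site 16 (C/T, transition), site 17 (A/T, transversion), site 22 (G/A, transition), site 23 (C/A, transversion), site 24 (A/T, transversion), site 25 (G/A, transition), site 28 (A/C, transversion), site 31 (T/G, transversion), site 32 (A/G, transition), site 34 (C/T, transition), site 35 (G/A, transition), site 36 (T/A, transversion), site 37 (C/A, transversion), site 41 (T/G, transversion).
Of the 16 differences, 7 transitions and 9 transversions over 47 sites: P = 7/47 = 0.148936, Q = 9/47 = 0.191489.
d = −0.5·ln(0.510639) − 0.25·ln(0.617022) = −0.5·(-0.672092) − 0.25·(-0.482851) = 0.4568.

0.4568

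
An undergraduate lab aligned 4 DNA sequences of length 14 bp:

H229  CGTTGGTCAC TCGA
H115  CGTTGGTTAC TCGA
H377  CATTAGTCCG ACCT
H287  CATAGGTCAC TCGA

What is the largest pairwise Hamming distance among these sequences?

8

Pairwise Hamming distances:
  H229 vs H115: 1
  H229 vs H377: 7
  H229 vs H287: 2
  H115 vs H377: 8
  H115 vs H287: 3
  H377 vs H287: 7
The largest is 8, between H115 and H377.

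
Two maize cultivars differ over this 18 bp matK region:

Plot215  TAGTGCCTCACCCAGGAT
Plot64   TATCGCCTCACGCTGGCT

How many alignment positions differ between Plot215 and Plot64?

5

Differing sites — 3:G/T; 4:T/C; 12:C/G; 14:A/T; 17:A/C.
That gives 5 mismatches out of 18 aligned sites, so the Hamming distance is 5.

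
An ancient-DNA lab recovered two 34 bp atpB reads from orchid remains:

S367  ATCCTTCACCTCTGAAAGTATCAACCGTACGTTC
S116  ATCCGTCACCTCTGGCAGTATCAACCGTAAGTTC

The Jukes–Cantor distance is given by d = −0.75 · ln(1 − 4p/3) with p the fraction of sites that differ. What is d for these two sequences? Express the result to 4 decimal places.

0.1280

The sequences differ at positions 5 (T/G), 15 (A/G), 16 (A/C), 30 (C/A).
p = 4/34 = 0.117647.
d = −0.75 · ln(1 − (4/3)·0.117647) = −0.75 · ln(0.843137) = −0.75 · (-0.170626) = 0.1280.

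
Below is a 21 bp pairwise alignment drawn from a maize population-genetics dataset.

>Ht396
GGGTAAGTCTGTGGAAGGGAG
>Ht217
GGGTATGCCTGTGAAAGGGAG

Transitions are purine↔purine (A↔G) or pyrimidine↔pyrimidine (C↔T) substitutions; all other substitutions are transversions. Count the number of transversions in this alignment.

1

The sequences differ at positions 6 (A/T, transversion), 8 (T/C, transition), 14 (G/A, transition).
Of the 3 differences, 2 transitions and 1 transversion, so the answer is 1.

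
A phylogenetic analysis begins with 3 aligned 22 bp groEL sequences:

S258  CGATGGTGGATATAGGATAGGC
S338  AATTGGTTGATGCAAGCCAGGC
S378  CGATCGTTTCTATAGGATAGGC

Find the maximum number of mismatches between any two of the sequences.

Pairwise Hamming distances:
  S258 vs S338: 9
  S258 vs S378: 4
  S338 vs S378: 11
The largest is 11, between S338 and S378.

11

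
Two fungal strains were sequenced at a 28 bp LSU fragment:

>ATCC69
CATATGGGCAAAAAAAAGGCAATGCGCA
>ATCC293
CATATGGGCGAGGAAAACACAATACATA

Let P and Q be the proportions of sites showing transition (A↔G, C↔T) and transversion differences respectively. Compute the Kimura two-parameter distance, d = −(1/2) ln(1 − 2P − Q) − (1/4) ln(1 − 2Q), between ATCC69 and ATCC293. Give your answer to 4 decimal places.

0.4022

Mismatches occur at site 10 (A/G, transition), site 12 (A/G, transition), site 13 (A/G, transition), site 18 (G/C, transversion), site 19 (G/A, transition), site 24 (G/A, transition), site 26 (G/A, transition), site 27 (C/T, transition).
Of the 8 differences, 7 transitions and 1 transversion over 28 sites: P = 7/28 = 0.250000, Q = 1/28 = 0.035714.
d = −0.5·ln(0.464286) − 0.25·ln(0.928572) = −0.5·(-0.767255) − 0.25·(-0.074107) = 0.4022.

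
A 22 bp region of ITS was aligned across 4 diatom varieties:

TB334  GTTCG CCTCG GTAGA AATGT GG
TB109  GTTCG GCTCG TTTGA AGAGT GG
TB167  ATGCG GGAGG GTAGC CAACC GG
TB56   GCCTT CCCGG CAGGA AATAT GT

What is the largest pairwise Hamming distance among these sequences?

Pairwise Hamming distances:
  TB334 vs TB109: 5
  TB334 vs TB167: 11
  TB334 vs TB56: 11
  TB109 vs TB167: 12
  TB109 vs TB56: 14
  TB167 vs TB56: 17
The largest is 17, between TB167 and TB56.

17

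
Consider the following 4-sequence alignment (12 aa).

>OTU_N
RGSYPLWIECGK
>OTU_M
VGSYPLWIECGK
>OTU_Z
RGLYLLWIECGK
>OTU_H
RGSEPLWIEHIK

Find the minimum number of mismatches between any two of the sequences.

Pairwise Hamming distances:
  OTU_N vs OTU_M: 1
  OTU_N vs OTU_Z: 2
  OTU_N vs OTU_H: 3
  OTU_M vs OTU_Z: 3
  OTU_M vs OTU_H: 4
  OTU_Z vs OTU_H: 5
The smallest is 1, between OTU_N and OTU_M.

1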